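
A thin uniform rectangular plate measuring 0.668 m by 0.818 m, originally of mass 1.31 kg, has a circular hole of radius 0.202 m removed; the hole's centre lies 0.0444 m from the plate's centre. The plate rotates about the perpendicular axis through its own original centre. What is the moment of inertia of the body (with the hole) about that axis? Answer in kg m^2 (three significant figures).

0.115

Unpierced body about its centre: I₀ = (1/12)M(a²+b²) = (1/12)(1.31)[(0.668)² + (0.818)²] = 0.12176 kg m^2.
The removed disk has mass m = M·πr²/(ab) = (1.31)·π(0.202)²/(0.668·0.818) = 0.30732 kg (same uniform areal density).
Its moment of inertia about the rotation axis (parallel-axis theorem): I_hole = (1/2)mr² + md² = (1/2)(0.30732)(0.202)² + (0.30732)(0.0444)² = 0.0068758 kg m^2.
Treating the hole as negative mass, I = I₀ − I_hole = 0.12176 − 0.0068758 = 0.11488 kg m^2.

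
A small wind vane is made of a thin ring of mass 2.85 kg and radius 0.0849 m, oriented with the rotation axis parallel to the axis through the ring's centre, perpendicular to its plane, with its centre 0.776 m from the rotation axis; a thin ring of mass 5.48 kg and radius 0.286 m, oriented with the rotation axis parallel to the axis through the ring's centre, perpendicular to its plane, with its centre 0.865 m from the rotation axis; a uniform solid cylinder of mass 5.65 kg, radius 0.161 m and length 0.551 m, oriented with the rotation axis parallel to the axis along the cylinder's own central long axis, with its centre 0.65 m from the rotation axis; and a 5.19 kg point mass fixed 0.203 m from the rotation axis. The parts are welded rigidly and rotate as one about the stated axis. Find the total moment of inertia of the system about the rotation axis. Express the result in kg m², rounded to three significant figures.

8.96

Thin ring: I_cm = MR² = (2.85)(0.0849)² = 0.020543 kg m²; centre at d = 0.776 m, so I = I_cm + Md² gives I = 0.020543 + (2.85)(0.776)² = 1.7367 kg m².
Thin ring: I_cm = MR² = (5.48)(0.286)² = 0.44824 kg m²; centre at d = 0.865 m, so I = I_cm + Md² gives I = 0.44824 + (5.48)(0.865)² = 4.5485 kg m².
Solid cylinder: I_cm = (1/2)MR² = (1/2)(5.65)(0.161)² = 0.073227 kg m²; centre at d = 0.65 m, so I = I_cm + Md² gives I = 0.073227 + (5.65)(0.65)² = 2.4604 kg m².
Point mass: I_cm = 0; centre at d = 0.203 m, so I = I_cm + Md² gives I = 0 + (5.19)(0.203)² = 0.21387 kg m².
Total I = 1.7367 + 4.5485 + 2.4604 + 0.21387 = 8.9595 kg m².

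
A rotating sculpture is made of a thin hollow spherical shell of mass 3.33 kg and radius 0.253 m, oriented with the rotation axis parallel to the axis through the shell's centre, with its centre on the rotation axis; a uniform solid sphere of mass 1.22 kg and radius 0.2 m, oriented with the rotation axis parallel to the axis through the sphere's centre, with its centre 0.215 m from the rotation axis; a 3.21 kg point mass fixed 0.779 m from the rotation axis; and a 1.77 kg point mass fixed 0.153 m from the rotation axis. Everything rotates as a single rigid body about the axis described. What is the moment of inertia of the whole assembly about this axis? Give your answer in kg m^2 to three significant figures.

Spherical shell: I_cm = (2/3)MR² = (2/3)(3.33)(0.253)² = 0.1421 kg m^2; axis through the centre, so I = 0.1421 kg m^2.
Solid sphere: I_cm = (2/5)MR² = (2/5)(1.22)(0.2)² = 0.01952 kg m^2; centre at d = 0.215 m, so the parallel axis theorem gives I = 0.01952 + (1.22)(0.215)² = 0.075914 kg m^2.
Point mass: I_cm = 0; centre at d = 0.779 m, so the parallel axis theorem gives I = 0 + (3.21)(0.779)² = 1.948 kg m^2.
Point mass: I_cm = 0; centre at d = 0.153 m, so the parallel axis theorem gives I = 0 + (1.77)(0.153)² = 0.041434 kg m^2.
Total I = 0.1421 + 0.075914 + 1.948 + 0.041434 = 2.2074 kg m^2.

2.21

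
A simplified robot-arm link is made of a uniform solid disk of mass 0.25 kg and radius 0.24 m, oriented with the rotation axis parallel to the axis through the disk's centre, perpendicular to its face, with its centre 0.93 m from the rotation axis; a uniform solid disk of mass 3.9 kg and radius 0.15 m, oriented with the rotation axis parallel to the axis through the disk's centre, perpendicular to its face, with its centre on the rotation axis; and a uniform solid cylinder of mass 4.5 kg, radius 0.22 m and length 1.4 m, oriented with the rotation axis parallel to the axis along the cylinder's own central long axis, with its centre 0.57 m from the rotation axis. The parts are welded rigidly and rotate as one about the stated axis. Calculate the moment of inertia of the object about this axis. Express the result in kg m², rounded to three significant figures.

Solid disk: I_cm = (1/2)MR² = (1/2)(0.25)(0.24)² = 0.0072 kg m²; centre at d = 0.93 m, so the parallel axis theorem gives I = 0.0072 + (0.25)(0.93)² = 0.22343 kg m².
Solid disk: I_cm = (1/2)MR² = (1/2)(3.9)(0.15)² = 0.043875 kg m²; axis through the centre, so I = 0.043875 kg m².
Solid cylinder: I_cm = (1/2)MR² = (1/2)(4.5)(0.22)² = 0.1089 kg m²; centre at d = 0.57 m, so the parallel axis theorem gives I = 0.1089 + (4.5)(0.57)² = 1.5709 kg m².
Total I = 0.22343 + 0.043875 + 1.5709 = 1.8382 kg m².

1.84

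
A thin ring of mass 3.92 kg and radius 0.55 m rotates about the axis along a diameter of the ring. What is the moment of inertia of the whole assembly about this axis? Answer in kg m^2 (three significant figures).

I_cm = (1/2)MR² = (1/2)(3.92)(0.55)² = 0.5929 kg m^2; axis through the centre, so I = 0.5929 kg m^2.

0.593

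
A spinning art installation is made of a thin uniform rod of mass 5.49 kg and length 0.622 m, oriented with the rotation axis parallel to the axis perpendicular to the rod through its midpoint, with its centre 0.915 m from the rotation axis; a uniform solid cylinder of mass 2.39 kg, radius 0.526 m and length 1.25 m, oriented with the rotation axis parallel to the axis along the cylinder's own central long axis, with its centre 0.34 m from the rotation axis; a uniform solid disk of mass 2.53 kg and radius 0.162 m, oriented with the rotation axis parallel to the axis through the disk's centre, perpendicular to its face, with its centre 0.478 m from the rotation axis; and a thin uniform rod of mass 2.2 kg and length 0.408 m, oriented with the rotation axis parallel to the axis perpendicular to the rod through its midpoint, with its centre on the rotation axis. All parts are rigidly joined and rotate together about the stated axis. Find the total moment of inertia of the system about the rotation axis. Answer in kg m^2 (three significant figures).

6.02

Thin rod: I_cm = (1/12)ML² = (1/12)(5.49)(0.622)² = 0.177 kg m^2; centre at d = 0.915 m, so the parallel axis theorem gives I = 0.177 + (5.49)(0.915)² = 4.7734 kg m^2.
Solid cylinder: I_cm = (1/2)MR² = (1/2)(2.39)(0.526)² = 0.33063 kg m^2; centre at d = 0.34 m, so the parallel axis theorem gives I = 0.33063 + (2.39)(0.34)² = 0.60691 kg m^2.
Solid disk: I_cm = (1/2)MR² = (1/2)(2.53)(0.162)² = 0.033199 kg m^2; centre at d = 0.478 m, so the parallel axis theorem gives I = 0.033199 + (2.53)(0.478)² = 0.61126 kg m^2.
Thin rod: I_cm = (1/12)ML² = (1/12)(2.2)(0.408)² = 0.030518 kg m^2; axis through the centre, so I = 0.030518 kg m^2.
Total I = 4.7734 + 0.60691 + 0.61126 + 0.030518 = 6.0221 kg m^2.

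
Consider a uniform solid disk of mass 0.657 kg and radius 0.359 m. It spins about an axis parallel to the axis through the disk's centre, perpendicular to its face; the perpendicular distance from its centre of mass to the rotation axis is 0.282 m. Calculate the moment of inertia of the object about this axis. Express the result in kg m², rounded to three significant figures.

0.0946

I_cm = (1/2)MR² = (1/2)(0.657)(0.359)² = 0.042337 kg m²; centre at d = 0.282 m, so I = I_cm + Md² gives I = 0.042337 + (0.657)(0.282)² = 0.094585 kg m².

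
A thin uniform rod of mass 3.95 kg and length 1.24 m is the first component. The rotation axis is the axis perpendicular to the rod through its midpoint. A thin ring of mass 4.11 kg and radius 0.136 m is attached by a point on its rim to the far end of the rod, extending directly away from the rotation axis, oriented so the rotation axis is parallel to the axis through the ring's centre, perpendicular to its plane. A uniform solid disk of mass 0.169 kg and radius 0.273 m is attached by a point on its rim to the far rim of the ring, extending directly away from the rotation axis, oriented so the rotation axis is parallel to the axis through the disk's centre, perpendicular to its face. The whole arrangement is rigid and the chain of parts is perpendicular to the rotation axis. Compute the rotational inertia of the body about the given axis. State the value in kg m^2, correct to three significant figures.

3.17

Thin rod: I_cm = (1/12)ML² = (1/12)(3.95)(1.24)² = 0.50613 kg m^2; axis through the centre, so I = 0.50613 kg m^2.
Thin ring: I_cm = MR² = (4.11)(0.136)² = 0.076019 kg m^2; centre at d = 0.62 + 0.136 = 0.756 m, so the parallel axis theorem gives I = 0.076019 + (4.11)(0.756)² = 2.425 kg m^2.
Solid disk: I_cm = (1/2)MR² = (1/2)(0.169)(0.273)² = 0.0062977 kg m^2; centre at d = 0.62 + 0.136 + 0.136 + 0.273 = 1.165 m, so the parallel axis theorem gives I = 0.0062977 + (0.169)(1.165)² = 0.23567 kg m^2.
Total I = 0.50613 + 2.425 + 0.23567 = 3.1668 kg m^2.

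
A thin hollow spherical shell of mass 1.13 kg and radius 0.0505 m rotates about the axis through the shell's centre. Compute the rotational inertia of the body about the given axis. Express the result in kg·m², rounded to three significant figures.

I_cm = (2/3)MR² = (2/3)(1.13)(0.0505)² = 0.0019212 kg·m²; axis through the centre, so I = 0.0019212 kg·m².

0.00192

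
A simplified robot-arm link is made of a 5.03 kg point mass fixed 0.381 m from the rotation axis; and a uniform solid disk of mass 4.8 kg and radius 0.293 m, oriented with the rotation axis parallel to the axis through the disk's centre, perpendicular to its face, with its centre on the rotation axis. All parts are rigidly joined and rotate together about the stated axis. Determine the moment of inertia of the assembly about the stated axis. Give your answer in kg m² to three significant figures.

0.936

Point mass: I_cm = 0; centre at d = 0.381 m, so I = I_cm + Md² gives I = 0 + (5.03)(0.381)² = 0.73016 kg m².
Solid disk: I_cm = (1/2)MR² = (1/2)(4.8)(0.293)² = 0.20604 kg m²; axis through the centre, so I = 0.20604 kg m².
Total I = 0.73016 + 0.20604 = 0.9362 kg m².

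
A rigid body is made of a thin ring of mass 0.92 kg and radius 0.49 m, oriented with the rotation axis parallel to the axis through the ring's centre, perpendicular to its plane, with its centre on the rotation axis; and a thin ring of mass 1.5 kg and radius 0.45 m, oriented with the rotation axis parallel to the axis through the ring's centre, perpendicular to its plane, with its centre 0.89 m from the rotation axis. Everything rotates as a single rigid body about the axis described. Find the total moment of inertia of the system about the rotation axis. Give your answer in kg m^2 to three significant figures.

Thin ring: I_cm = MR² = (0.92)(0.49)² = 0.22089 kg m^2; axis through the centre, so I = 0.22089 kg m^2.
Thin ring: I_cm = MR² = (1.5)(0.45)² = 0.30375 kg m^2; centre at d = 0.89 m, so I = I_cm + Md² gives I = 0.30375 + (1.5)(0.89)² = 1.4919 kg m^2.
Total I = 0.22089 + 1.4919 = 1.7128 kg m^2.

1.71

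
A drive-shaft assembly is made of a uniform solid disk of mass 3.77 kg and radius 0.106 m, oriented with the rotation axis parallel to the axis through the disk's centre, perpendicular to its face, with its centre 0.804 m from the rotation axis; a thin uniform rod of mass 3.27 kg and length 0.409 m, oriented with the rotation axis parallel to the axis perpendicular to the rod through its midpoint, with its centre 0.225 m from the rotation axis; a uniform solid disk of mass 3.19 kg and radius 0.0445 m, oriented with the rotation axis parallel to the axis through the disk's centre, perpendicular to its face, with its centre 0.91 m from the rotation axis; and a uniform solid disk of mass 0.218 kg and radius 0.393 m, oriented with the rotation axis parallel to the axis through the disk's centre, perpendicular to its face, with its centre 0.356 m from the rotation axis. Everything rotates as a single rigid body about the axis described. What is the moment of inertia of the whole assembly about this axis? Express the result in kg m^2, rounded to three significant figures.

5.36

Solid disk: I_cm = (1/2)MR² = (1/2)(3.77)(0.106)² = 0.02118 kg m^2; centre at d = 0.804 m, so I = I_cm + Md² gives I = 0.02118 + (3.77)(0.804)² = 2.4582 kg m^2.
Thin rod: I_cm = (1/12)ML² = (1/12)(3.27)(0.409)² = 0.045584 kg m^2; centre at d = 0.225 m, so I = I_cm + Md² gives I = 0.045584 + (3.27)(0.225)² = 0.21113 kg m^2.
Solid disk: I_cm = (1/2)MR² = (1/2)(3.19)(0.0445)² = 0.0031585 kg m^2; centre at d = 0.91 m, so I = I_cm + Md² gives I = 0.0031585 + (3.19)(0.91)² = 2.6448 kg m^2.
Solid disk: I_cm = (1/2)MR² = (1/2)(0.218)(0.393)² = 0.016835 kg m^2; centre at d = 0.356 m, so I = I_cm + Md² gives I = 0.016835 + (0.218)(0.356)² = 0.044463 kg m^2.
Total I = 2.4582 + 0.21113 + 2.6448 + 0.044463 = 5.3586 kg m^2.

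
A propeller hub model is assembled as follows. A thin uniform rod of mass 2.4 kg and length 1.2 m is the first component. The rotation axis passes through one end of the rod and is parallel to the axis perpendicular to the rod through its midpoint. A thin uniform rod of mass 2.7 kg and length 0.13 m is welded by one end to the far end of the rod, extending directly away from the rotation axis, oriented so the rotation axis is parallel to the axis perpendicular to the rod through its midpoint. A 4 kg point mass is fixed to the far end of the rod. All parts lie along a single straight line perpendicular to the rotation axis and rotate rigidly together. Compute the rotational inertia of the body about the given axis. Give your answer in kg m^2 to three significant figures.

12.6

Thin rod: I_cm = (1/12)ML² = (1/12)(2.4)(1.2)² = 0.288 kg m^2; centre at d = 0.6 m, so the parallel axis theorem gives I = 0.288 + (2.4)(0.6)² = 1.152 kg m^2.
Thin rod: I_cm = (1/12)ML² = (1/12)(2.7)(0.13)² = 0.0038025 kg m^2; centre at d = 0.6 + 0.6 + 0.065 = 1.265 m, so the parallel axis theorem gives I = 0.0038025 + (2.7)(1.265)² = 4.3244 kg m^2.
Point mass: I_cm = 0; centre at d = 0.6 + 0.6 + 0.065 + 0.065 = 1.33 m, so the parallel axis theorem gives I = 0 + (4)(1.33)² = 7.0756 kg m^2.
Total I = 1.152 + 4.3244 + 7.0756 = 12.552 kg m^2.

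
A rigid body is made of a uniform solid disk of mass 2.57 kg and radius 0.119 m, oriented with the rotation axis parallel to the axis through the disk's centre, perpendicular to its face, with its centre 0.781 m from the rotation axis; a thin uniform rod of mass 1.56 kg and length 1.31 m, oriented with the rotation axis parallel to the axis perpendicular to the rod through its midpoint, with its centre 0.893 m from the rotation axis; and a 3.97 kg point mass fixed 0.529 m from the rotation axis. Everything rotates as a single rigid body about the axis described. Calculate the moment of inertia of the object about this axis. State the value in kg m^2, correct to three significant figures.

4.16

Solid disk: I_cm = (1/2)MR² = (1/2)(2.57)(0.119)² = 0.018197 kg m^2; centre at d = 0.781 m, so the parallel axis theorem gives I = 0.018197 + (2.57)(0.781)² = 1.5858 kg m^2.
Thin rod: I_cm = (1/12)ML² = (1/12)(1.56)(1.31)² = 0.22309 kg m^2; centre at d = 0.893 m, so the parallel axis theorem gives I = 0.22309 + (1.56)(0.893)² = 1.4671 kg m^2.
Point mass: I_cm = 0; centre at d = 0.529 m, so the parallel axis theorem gives I = 0 + (3.97)(0.529)² = 1.111 kg m^2.
Total I = 1.5858 + 1.4671 + 1.111 = 4.1639 kg m^2.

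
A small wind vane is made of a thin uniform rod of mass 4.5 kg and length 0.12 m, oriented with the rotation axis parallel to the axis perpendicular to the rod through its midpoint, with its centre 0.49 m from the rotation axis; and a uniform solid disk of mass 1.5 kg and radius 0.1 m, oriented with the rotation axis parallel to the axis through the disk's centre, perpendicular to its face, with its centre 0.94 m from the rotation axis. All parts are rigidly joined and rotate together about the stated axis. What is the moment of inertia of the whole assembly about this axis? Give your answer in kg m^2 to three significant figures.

Thin rod: I_cm = (1/12)ML² = (1/12)(4.5)(0.12)² = 0.0054 kg m^2; centre at d = 0.49 m, so the parallel axis theorem gives I = 0.0054 + (4.5)(0.49)² = 1.0858 kg m^2.
Solid disk: I_cm = (1/2)MR² = (1/2)(1.5)(0.1)² = 0.0075 kg m^2; centre at d = 0.94 m, so the parallel axis theorem gives I = 0.0075 + (1.5)(0.94)² = 1.3329 kg m^2.
Total I = 1.0858 + 1.3329 = 2.4188 kg m^2.

2.42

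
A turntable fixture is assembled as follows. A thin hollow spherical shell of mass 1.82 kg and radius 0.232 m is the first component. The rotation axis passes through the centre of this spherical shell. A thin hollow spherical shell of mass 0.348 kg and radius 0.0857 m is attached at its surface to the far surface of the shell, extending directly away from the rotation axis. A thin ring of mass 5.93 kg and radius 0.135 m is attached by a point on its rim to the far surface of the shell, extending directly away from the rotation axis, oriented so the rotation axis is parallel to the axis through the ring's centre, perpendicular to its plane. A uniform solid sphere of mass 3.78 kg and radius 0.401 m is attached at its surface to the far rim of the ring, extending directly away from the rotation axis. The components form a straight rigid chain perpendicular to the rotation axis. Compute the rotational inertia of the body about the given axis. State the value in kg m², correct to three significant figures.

6.54

Spherical shell: I_cm = (2/3)MR² = (2/3)(1.82)(0.232)² = 0.065306 kg m²; axis through the centre, so I = 0.065306 kg m².
Spherical shell: I_cm = (2/3)MR² = (2/3)(0.348)(0.0857)² = 0.0017039 kg m²; centre at d = 0.232 + 0.0857 = 0.3177 m, so the parallel axis theorem gives I = 0.0017039 + (0.348)(0.3177)² = 0.036829 kg m².
Thin ring: I_cm = MR² = (5.93)(0.135)² = 0.10807 kg m²; centre at d = 0.232 + 0.0857 + 0.0857 + 0.135 = 0.5384 m, so the parallel axis theorem gives I = 0.10807 + (5.93)(0.5384)² = 1.827 kg m².
Solid sphere: I_cm = (2/5)MR² = (2/5)(3.78)(0.401)² = 0.24313 kg m²; centre at d = 0.232 + 0.0857 + 0.0857 + 0.135 + 0.135 + 0.401 = 1.0744 m, so the parallel axis theorem gives I = 0.24313 + (3.78)(1.0744)² = 4.6065 kg m².
Total I = 0.065306 + 0.036829 + 1.827 + 4.6065 = 6.5357 kg m².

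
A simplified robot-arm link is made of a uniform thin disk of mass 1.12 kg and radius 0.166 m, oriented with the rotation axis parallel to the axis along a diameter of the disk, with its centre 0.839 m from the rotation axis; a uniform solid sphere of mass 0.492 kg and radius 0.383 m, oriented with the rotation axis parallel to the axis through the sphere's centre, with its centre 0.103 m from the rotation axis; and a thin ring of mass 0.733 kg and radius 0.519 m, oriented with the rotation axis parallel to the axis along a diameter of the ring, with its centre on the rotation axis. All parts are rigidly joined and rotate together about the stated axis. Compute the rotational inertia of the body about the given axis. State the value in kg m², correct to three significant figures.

Thin disk: I_cm = (1/4)MR² = (1/4)(1.12)(0.166)² = 0.0077157 kg m²; centre at d = 0.839 m, so the parallel axis theorem gives I = 0.0077157 + (1.12)(0.839)² = 0.79611 kg m².
Solid sphere: I_cm = (2/5)MR² = (2/5)(0.492)(0.383)² = 0.028868 kg m²; centre at d = 0.103 m, so the parallel axis theorem gives I = 0.028868 + (0.492)(0.103)² = 0.034088 kg m².
Thin ring: I_cm = (1/2)MR² = (1/2)(0.733)(0.519)² = 0.098721 kg m²; axis through the centre, so I = 0.098721 kg m².
Total I = 0.79611 + 0.034088 + 0.098721 = 0.92892 kg m².

0.929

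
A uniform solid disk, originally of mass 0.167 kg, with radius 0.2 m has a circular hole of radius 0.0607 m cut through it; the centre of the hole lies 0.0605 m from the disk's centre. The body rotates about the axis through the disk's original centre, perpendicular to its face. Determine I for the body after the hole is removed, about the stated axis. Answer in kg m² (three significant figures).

0.00326

Unpierced body about its centre: I₀ = (1/2)MR² = (1/2)(0.167)(0.2)² = 0.00334 kg m².
The removed disk has mass m = M·(r/R)² = (0.167)(0.0607/0.2)² = 0.015383 kg (same uniform areal density).
Its moment of inertia about the rotation axis (parallel-axis theorem): I_hole = (1/2)mr² + md² = (1/2)(0.015383)(0.0607)² + (0.015383)(0.0605)² = 8.4643e-05 kg m².
Treating the hole as negative mass, I = I₀ − I_hole = 0.00334 − 8.4643e-05 = 0.0032554 kg m².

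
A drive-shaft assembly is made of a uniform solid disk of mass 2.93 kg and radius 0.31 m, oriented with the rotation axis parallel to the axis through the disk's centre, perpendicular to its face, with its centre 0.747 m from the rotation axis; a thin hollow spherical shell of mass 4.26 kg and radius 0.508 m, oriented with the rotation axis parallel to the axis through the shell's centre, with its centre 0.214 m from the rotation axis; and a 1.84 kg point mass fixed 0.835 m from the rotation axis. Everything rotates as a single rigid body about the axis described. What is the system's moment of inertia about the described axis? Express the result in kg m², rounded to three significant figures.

3.99

Solid disk: I_cm = (1/2)MR² = (1/2)(2.93)(0.31)² = 0.14079 kg m²; centre at d = 0.747 m, so the parallel axis theorem gives I = 0.14079 + (2.93)(0.747)² = 1.7758 kg m².
Spherical shell: I_cm = (2/3)MR² = (2/3)(4.26)(0.508)² = 0.7329 kg m²; centre at d = 0.214 m, so the parallel axis theorem gives I = 0.7329 + (4.26)(0.214)² = 0.92799 kg m².
Point mass: I_cm = 0; centre at d = 0.835 m, so the parallel axis theorem gives I = 0 + (1.84)(0.835)² = 1.2829 kg m².
Total I = 1.7758 + 0.92799 + 1.2829 = 3.9866 kg m².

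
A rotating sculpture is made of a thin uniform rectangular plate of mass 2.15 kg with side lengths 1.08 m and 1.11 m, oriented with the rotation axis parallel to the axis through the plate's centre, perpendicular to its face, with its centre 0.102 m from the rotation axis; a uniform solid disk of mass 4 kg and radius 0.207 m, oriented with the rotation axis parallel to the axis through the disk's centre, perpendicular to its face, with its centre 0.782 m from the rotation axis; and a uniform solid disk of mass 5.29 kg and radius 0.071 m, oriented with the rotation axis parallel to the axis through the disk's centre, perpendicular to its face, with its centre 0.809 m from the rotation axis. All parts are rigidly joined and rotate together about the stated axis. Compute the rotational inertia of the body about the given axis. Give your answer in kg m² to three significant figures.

6.46

Rectangular plate: I_cm = (1/12)M(a²+b²) = (1/12)(2.15)[(1.08)² + (1.11)²] = 0.42973 kg m²; centre at d = 0.102 m, so I = I_cm + Md² gives I = 0.42973 + (2.15)(0.102)² = 0.4521 kg m².
Solid disk: I_cm = (1/2)MR² = (1/2)(4)(0.207)² = 0.085698 kg m²; centre at d = 0.782 m, so I = I_cm + Md² gives I = 0.085698 + (4)(0.782)² = 2.5318 kg m².
Solid disk: I_cm = (1/2)MR² = (1/2)(5.29)(0.071)² = 0.013333 kg m²; centre at d = 0.809 m, so I = I_cm + Md² gives I = 0.013333 + (5.29)(0.809)² = 3.4755 kg m².
Total I = 0.4521 + 2.5318 + 3.4755 = 6.4594 kg m².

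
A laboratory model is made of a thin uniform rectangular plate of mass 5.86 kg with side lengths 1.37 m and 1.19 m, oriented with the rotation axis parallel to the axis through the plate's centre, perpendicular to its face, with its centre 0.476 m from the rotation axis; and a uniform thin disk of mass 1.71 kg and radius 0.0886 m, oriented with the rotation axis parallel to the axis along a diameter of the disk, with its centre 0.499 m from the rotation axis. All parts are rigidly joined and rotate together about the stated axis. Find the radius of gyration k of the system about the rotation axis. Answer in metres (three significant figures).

0.667

Rectangular plate: I_cm = (1/12)M(a²+b²) = (1/12)(5.86)[(1.37)² + (1.19)²] = 1.6081 kg m^2; centre at d = 0.476 m, so I = I_cm + Md² gives I = 1.6081 + (5.86)(0.476)² = 2.9358 kg m^2.
Thin disk: I_cm = (1/4)MR² = (1/4)(1.71)(0.0886)² = 0.0033559 kg m^2; centre at d = 0.499 m, so I = I_cm + Md² gives I = 0.0033559 + (1.71)(0.499)² = 0.42915 kg m^2.
Total I = 3.365 kg m^2; total mass M = 7.57 kg.
k = √(I/M) = √(3.365/7.57) = 0.66672 m.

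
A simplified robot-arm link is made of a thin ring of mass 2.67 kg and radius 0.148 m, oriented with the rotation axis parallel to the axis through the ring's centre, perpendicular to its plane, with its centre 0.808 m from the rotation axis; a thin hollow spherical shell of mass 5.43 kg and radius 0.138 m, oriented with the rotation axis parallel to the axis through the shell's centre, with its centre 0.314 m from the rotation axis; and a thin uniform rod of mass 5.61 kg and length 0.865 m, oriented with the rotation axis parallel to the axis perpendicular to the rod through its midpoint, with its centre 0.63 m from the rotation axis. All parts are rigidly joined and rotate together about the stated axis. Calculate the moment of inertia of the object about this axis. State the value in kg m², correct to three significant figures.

Thin ring: I_cm = MR² = (2.67)(0.148)² = 0.058484 kg m²; centre at d = 0.808 m, so the parallel axis theorem gives I = 0.058484 + (2.67)(0.808)² = 1.8016 kg m².
Spherical shell: I_cm = (2/3)MR² = (2/3)(5.43)(0.138)² = 0.068939 kg m²; centre at d = 0.314 m, so the parallel axis theorem gives I = 0.068939 + (5.43)(0.314)² = 0.60432 kg m².
Thin rod: I_cm = (1/12)ML² = (1/12)(5.61)(0.865)² = 0.3498 kg m²; centre at d = 0.63 m, so the parallel axis theorem gives I = 0.3498 + (5.61)(0.63)² = 2.5764 kg m².
Total I = 1.8016 + 0.60432 + 2.5764 = 4.9824 kg m².

4.98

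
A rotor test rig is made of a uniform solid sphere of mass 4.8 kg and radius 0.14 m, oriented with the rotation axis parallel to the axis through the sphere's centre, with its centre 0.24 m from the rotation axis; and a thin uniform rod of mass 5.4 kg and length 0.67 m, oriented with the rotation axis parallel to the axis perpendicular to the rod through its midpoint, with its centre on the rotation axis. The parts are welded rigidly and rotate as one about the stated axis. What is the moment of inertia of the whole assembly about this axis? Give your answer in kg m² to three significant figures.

0.516

Solid sphere: I_cm = (2/5)MR² = (2/5)(4.8)(0.14)² = 0.037632 kg m²; centre at d = 0.24 m, so I = I_cm + Md² gives I = 0.037632 + (4.8)(0.24)² = 0.31411 kg m².
Thin rod: I_cm = (1/12)ML² = (1/12)(5.4)(0.67)² = 0.20201 kg m²; axis through the centre, so I = 0.20201 kg m².
Total I = 0.31411 + 0.20201 = 0.51612 kg m².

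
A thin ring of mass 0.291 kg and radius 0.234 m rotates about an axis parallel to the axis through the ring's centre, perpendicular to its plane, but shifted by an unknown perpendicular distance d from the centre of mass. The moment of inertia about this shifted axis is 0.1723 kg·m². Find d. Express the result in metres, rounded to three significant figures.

0.733

About the centre-of-mass axis, I_cm = MR² = (0.291)(0.234)² = 0.015934 kg·m².
Parallel axis theorem: I = I_cm + Md², so Md² = 0.1723 − 0.015934 = 0.15637 kg·m².
d = √(0.15637 / 0.291) = 0.73303 m.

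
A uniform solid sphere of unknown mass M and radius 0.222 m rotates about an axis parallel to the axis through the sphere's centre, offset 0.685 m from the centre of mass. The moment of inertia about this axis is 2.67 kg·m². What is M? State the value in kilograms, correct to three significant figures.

5.46

I = I_cm + Md² = (2/5)MR² + Md² = M·[0.4·(0.222)² + (0.685)²] = M·0.48894.
So M = 2.67 / 0.48894 = 5.4608 kg.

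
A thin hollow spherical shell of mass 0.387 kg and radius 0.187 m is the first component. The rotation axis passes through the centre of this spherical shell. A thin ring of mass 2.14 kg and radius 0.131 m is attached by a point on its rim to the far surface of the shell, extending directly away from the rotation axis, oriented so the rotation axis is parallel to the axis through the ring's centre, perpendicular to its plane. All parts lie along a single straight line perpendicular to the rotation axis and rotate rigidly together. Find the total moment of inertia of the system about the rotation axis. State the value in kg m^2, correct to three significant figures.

Spherical shell: I_cm = (2/3)MR² = (2/3)(0.387)(0.187)² = 0.009022 kg m^2; axis through the centre, so I = 0.009022 kg m^2.
Thin ring: I_cm = MR² = (2.14)(0.131)² = 0.036725 kg m^2; centre at d = 0.187 + 0.131 = 0.318 m, so I = I_cm + Md² gives I = 0.036725 + (2.14)(0.318)² = 0.25313 kg m^2.
Total I = 0.009022 + 0.25313 = 0.26215 kg m^2.

0.262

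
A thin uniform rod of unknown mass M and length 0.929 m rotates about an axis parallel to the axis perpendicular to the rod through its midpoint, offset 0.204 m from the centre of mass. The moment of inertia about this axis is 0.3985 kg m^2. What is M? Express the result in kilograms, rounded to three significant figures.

I = I_cm + Md² = (1/12)ML² + Md² = M·[0.0833333·(0.929)² + (0.204)²] = M·0.11354.
So M = 0.3985 / 0.11354 = 3.5099 kg.

3.51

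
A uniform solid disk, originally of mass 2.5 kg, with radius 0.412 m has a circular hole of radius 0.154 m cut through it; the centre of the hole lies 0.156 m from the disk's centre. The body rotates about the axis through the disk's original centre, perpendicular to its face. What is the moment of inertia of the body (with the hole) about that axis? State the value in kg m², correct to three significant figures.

Unpierced body about its centre: I₀ = (1/2)MR² = (1/2)(2.5)(0.412)² = 0.21218 kg m².
The removed disk has mass m = M·(r/R)² = (2.5)(0.154/0.412)² = 0.34929 kg (same uniform areal density).
Its moment of inertia about the rotation axis (parallel-axis theorem): I_hole = (1/2)mr² + md² = (1/2)(0.34929)(0.154)² + (0.34929)(0.156)² = 0.012642 kg m².
Treating the hole as negative mass, I = I₀ − I_hole = 0.21218 − 0.012642 = 0.19954 kg m².

0.200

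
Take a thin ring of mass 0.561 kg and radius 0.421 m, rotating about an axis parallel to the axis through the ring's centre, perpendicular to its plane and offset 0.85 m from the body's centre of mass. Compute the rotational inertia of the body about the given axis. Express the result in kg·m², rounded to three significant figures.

0.505

I_cm = MR² = (0.561)(0.421)² = 0.099432 kg·m²; centre at d = 0.85 m, so the parallel axis theorem gives I = 0.099432 + (0.561)(0.85)² = 0.50475 kg·m².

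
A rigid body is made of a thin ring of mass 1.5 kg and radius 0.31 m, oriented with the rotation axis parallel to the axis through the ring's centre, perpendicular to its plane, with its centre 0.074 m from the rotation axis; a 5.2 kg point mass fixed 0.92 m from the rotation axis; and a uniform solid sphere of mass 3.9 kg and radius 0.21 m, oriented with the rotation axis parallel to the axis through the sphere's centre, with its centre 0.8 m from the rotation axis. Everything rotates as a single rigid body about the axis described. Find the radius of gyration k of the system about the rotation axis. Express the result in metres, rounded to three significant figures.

0.819

Thin ring: I_cm = MR² = (1.5)(0.31)² = 0.14415 kg m^2; centre at d = 0.074 m, so I = I_cm + Md² gives I = 0.14415 + (1.5)(0.074)² = 0.15236 kg m^2.
Point mass: I_cm = 0; centre at d = 0.92 m, so I = I_cm + Md² gives I = 0 + (5.2)(0.92)² = 4.4013 kg m^2.
Solid sphere: I_cm = (2/5)MR² = (2/5)(3.9)(0.21)² = 0.068796 kg m^2; centre at d = 0.8 m, so I = I_cm + Md² gives I = 0.068796 + (3.9)(0.8)² = 2.5648 kg m^2.
Total I = 7.1184 kg m^2; total mass M = 10.6 kg.
k = √(I/M) = √(7.1184/10.6) = 0.81948 m.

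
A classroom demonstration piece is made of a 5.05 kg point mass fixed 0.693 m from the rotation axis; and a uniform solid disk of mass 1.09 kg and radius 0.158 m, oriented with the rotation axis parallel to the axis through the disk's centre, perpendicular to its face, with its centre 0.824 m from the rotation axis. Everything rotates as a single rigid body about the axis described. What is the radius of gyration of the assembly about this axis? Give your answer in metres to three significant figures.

Point mass: I_cm = 0; centre at d = 0.693 m, so the parallel axis theorem gives I = 0 + (5.05)(0.693)² = 2.4253 kg m².
Solid disk: I_cm = (1/2)MR² = (1/2)(1.09)(0.158)² = 0.013605 kg m²; centre at d = 0.824 m, so the parallel axis theorem gives I = 0.013605 + (1.09)(0.824)² = 0.75369 kg m².
Total I = 3.1789 kg m²; total mass M = 6.14 kg.
k = √(I/M) = √(3.1789/6.14) = 0.71954 m.

0.720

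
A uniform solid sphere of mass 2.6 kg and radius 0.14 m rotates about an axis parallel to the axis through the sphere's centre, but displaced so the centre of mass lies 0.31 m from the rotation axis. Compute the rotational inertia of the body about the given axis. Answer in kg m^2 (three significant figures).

I_cm = (2/5)MR² = (2/5)(2.6)(0.14)² = 0.020384 kg m^2; centre at d = 0.31 m, so the parallel axis theorem gives I = 0.020384 + (2.6)(0.31)² = 0.27024 kg m^2.

0.270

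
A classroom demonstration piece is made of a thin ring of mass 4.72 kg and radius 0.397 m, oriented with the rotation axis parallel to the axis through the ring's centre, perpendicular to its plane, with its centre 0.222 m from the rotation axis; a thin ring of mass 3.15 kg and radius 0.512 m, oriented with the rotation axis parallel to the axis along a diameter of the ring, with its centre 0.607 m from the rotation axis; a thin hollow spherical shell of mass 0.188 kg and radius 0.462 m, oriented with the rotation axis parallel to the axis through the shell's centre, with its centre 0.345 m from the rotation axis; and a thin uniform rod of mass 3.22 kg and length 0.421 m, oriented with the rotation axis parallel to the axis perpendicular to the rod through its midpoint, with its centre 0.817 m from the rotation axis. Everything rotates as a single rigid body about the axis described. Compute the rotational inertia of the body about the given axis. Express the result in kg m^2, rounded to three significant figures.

4.80

Thin ring: I_cm = MR² = (4.72)(0.397)² = 0.74391 kg m^2; centre at d = 0.222 m, so the parallel axis theorem gives I = 0.74391 + (4.72)(0.222)² = 0.97653 kg m^2.
Thin ring: I_cm = (1/2)MR² = (1/2)(3.15)(0.512)² = 0.41288 kg m^2; centre at d = 0.607 m, so the parallel axis theorem gives I = 0.41288 + (3.15)(0.607)² = 1.5735 kg m^2.
Spherical shell: I_cm = (2/3)MR² = (2/3)(0.188)(0.462)² = 0.026752 kg m^2; centre at d = 0.345 m, so the parallel axis theorem gives I = 0.026752 + (0.188)(0.345)² = 0.049128 kg m^2.
Thin rod: I_cm = (1/12)ML² = (1/12)(3.22)(0.421)² = 0.04756 kg m^2; centre at d = 0.817 m, so the parallel axis theorem gives I = 0.04756 + (3.22)(0.817)² = 2.1969 kg m^2.
Total I = 0.97653 + 1.5735 + 0.049128 + 2.1969 = 4.796 kg m^2.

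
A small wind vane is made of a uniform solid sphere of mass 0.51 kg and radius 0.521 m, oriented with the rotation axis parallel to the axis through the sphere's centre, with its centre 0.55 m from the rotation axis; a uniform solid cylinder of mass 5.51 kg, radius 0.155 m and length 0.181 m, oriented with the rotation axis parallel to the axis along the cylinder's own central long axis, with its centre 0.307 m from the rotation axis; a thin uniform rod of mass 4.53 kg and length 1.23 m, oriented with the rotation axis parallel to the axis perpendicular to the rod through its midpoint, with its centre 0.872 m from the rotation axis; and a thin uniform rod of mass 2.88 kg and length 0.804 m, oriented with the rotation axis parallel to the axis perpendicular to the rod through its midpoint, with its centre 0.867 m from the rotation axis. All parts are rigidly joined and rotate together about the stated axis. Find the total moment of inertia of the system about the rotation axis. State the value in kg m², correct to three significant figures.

Solid sphere: I_cm = (2/5)MR² = (2/5)(0.51)(0.521)² = 0.055374 kg m²; centre at d = 0.55 m, so the parallel axis theorem gives I = 0.055374 + (0.51)(0.55)² = 0.20965 kg m².
Solid cylinder: I_cm = (1/2)MR² = (1/2)(5.51)(0.155)² = 0.066189 kg m²; centre at d = 0.307 m, so the parallel axis theorem gives I = 0.066189 + (5.51)(0.307)² = 0.5855 kg m².
Thin rod: I_cm = (1/12)ML² = (1/12)(4.53)(1.23)² = 0.57112 kg m²; centre at d = 0.872 m, so the parallel axis theorem gives I = 0.57112 + (4.53)(0.872)² = 4.0157 kg m².
Thin rod: I_cm = (1/12)ML² = (1/12)(2.88)(0.804)² = 0.15514 kg m²; centre at d = 0.867 m, so the parallel axis theorem gives I = 0.15514 + (2.88)(0.867)² = 2.32 kg m².
Total I = 0.20965 + 0.5855 + 4.0157 + 2.32 = 7.1308 kg m².

7.13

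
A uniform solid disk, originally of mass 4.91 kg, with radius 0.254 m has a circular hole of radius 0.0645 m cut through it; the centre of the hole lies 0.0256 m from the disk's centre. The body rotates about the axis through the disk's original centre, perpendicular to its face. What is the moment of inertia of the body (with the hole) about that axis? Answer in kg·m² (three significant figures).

Unpierced body about its centre: I₀ = (1/2)MR² = (1/2)(4.91)(0.254)² = 0.15839 kg·m².
The removed disk has mass m = M·(r/R)² = (4.91)(0.0645/0.254)² = 0.31662 kg (same uniform areal density).
Its moment of inertia about the rotation axis (parallel-axis theorem): I_hole = (1/2)mr² + md² = (1/2)(0.31662)(0.0645)² + (0.31662)(0.0256)² = 0.0008661 kg·m².
Treating the hole as negative mass, I = I₀ − I_hole = 0.15839 − 0.0008661 = 0.15752 kg·m².

0.158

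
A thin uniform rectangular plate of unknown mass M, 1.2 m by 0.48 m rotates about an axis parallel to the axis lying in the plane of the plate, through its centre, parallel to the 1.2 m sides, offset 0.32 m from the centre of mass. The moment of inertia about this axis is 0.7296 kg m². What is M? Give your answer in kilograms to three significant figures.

6.00

I = I_cm + Md² = (1/12)Mb² + Md² = M·[0.0833333·(0.48)² + (0.32)²] = M·0.1216.
So M = 0.7296 / 0.1216 = 6 kg.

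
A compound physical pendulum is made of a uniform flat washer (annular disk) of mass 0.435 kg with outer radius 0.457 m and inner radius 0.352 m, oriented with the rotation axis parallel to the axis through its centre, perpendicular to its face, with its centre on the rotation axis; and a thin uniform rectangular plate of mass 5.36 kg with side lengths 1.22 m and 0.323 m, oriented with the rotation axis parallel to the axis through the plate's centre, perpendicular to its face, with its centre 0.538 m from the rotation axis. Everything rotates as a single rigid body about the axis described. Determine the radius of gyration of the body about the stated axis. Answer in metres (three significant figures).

Annular disk: I_cm = (1/2)M(R²+r²) = (1/2)(0.435)[(0.457)² + (0.352)²] = 0.072374 kg m^2; axis through the centre, so I = 0.072374 kg m^2.
Rectangular plate: I_cm = (1/12)M(a²+b²) = (1/12)(5.36)[(1.22)² + (0.323)²] = 0.71142 kg m^2; centre at d = 0.538 m, so the parallel axis theorem gives I = 0.71142 + (5.36)(0.538)² = 2.2628 kg m^2.
Total I = 2.3352 kg m^2; total mass M = 5.795 kg.
k = √(I/M) = √(2.3352/5.795) = 0.6348 m.

0.635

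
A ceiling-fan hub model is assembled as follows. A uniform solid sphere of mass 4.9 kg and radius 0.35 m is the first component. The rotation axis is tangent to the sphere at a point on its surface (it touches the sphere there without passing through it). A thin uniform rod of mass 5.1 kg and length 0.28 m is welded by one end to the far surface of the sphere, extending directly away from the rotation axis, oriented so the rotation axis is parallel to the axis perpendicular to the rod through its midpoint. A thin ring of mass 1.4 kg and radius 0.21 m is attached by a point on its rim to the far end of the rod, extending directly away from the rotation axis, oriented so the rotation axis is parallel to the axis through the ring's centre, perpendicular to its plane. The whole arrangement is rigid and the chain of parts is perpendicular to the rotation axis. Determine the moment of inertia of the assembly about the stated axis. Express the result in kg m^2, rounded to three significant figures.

Solid sphere: I_cm = (2/5)MR² = (2/5)(4.9)(0.35)² = 0.2401 kg m^2; centre at d = 0.35 m, so I = I_cm + Md² gives I = 0.2401 + (4.9)(0.35)² = 0.84035 kg m^2.
Thin rod: I_cm = (1/12)ML² = (1/12)(5.1)(0.28)² = 0.03332 kg m^2; centre at d = 0.35 + 0.35 + 0.14 = 0.84 m, so I = I_cm + Md² gives I = 0.03332 + (5.1)(0.84)² = 3.6319 kg m^2.
Thin ring: I_cm = MR² = (1.4)(0.21)² = 0.06174 kg m^2; centre at d = 0.35 + 0.35 + 0.14 + 0.14 + 0.21 = 1.19 m, so I = I_cm + Md² gives I = 0.06174 + (1.4)(1.19)² = 2.0443 kg m^2.
Total I = 0.84035 + 3.6319 + 2.0443 = 6.5165 kg m^2.

6.52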